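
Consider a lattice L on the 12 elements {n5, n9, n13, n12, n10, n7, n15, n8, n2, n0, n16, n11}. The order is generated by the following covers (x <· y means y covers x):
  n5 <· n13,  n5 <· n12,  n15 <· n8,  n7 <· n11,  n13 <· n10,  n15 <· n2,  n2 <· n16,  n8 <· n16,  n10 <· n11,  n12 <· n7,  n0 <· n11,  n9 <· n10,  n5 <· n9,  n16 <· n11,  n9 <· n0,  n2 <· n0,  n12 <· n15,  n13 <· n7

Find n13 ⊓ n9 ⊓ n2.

n5

Common lower bounds of {n13, n9, n2}: n5.
The greatest among these is n5.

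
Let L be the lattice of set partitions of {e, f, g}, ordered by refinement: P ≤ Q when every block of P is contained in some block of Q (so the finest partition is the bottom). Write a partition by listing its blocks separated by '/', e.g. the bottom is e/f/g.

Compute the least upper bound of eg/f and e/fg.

efg

The join of eg/f and e/fg merges any blocks that overlap across the partitions, giving efg.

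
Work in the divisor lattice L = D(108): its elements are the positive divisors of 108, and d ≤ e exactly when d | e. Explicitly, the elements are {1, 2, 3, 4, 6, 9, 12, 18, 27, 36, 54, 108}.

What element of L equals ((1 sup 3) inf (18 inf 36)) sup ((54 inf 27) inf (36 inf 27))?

9

1 ∨ 3 = 3
18 ∧ 36 = 18
3 ∧ 18 = 3
54 ∧ 27 = 27
36 ∧ 27 = 9
27 ∧ 9 = 9
3 ∨ 9 = 9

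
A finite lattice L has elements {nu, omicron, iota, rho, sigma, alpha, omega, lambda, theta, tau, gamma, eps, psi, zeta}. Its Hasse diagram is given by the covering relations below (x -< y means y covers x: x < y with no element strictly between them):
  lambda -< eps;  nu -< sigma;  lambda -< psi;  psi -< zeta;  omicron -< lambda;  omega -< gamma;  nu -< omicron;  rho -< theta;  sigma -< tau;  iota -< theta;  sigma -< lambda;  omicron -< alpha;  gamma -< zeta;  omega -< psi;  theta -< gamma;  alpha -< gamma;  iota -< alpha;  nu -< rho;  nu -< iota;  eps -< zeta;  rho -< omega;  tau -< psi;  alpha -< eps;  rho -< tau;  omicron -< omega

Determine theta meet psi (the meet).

Common lower bounds of {theta, psi}: nu, rho.
The greatest among these is rho.

rho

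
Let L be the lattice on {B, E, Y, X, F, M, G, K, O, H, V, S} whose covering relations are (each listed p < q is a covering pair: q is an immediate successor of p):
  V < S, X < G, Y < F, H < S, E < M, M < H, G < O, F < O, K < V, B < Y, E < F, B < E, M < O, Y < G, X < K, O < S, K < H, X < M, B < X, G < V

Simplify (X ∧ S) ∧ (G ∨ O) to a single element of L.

X ∧ S = X
G ∨ O = O
X ∧ O = X

X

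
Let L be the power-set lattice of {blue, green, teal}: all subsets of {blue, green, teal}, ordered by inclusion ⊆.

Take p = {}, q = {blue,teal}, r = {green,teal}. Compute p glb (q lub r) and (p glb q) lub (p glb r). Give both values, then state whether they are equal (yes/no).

{}; {}; yes

q lub r = {blue,green,teal}, so p glb (q lub r) = {} glb {blue,green,teal} = {}.
p glb q = {} and p glb r = {}, so (p glb q) lub (p glb r) = {} lub {} = {}.
Equal: yes.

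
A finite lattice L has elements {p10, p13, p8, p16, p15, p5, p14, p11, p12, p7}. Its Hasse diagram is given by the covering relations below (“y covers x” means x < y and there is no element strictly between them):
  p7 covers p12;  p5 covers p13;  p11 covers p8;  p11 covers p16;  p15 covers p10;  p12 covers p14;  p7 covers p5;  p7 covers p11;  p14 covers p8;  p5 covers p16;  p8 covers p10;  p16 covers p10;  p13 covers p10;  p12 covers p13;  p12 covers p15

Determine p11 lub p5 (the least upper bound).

p7

Common upper bounds of {p11, p5}: p7.
The least among these is p7.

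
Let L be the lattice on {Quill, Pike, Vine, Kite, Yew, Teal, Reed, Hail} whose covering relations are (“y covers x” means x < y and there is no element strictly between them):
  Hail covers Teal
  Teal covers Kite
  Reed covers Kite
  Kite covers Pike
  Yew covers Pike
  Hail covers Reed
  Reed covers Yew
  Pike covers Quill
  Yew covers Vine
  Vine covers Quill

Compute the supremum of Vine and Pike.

Common upper bounds of {Vine, Pike}: Hail, Reed, Yew.
The least among these is Yew.

Yew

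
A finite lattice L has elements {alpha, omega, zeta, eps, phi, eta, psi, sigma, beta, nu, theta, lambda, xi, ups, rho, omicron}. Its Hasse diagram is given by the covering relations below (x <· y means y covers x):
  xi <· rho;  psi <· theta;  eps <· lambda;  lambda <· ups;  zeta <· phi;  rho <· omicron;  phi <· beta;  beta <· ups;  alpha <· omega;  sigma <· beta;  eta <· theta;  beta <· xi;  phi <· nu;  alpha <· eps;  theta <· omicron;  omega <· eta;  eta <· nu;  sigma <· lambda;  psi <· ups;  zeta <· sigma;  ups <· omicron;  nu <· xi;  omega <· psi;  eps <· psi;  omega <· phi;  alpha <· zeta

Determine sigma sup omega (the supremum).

Common upper bounds of {sigma, omega}: beta, omicron, rho, ups, xi.
The least among these is beta.

beta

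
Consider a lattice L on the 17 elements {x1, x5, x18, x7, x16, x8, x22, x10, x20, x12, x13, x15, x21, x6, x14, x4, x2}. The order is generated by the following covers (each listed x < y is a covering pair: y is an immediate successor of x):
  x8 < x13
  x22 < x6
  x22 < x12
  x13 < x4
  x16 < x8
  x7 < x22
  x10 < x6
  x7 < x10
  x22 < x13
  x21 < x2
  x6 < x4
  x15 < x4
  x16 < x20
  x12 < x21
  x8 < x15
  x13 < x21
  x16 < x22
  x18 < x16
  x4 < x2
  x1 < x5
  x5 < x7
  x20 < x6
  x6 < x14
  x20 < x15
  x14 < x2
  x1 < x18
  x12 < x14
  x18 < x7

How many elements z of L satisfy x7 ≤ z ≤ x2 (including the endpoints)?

10

The interval [x7, x2] = {x10, x12, x13, x14, x2, x21, x22, x4, x6, x7}, which has 10 elements.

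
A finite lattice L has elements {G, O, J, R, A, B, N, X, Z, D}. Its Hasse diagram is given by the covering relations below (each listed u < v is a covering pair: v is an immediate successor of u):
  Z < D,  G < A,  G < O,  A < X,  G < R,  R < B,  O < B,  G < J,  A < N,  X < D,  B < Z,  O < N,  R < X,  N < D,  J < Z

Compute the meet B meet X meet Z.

R

Common lower bounds of {B, X, Z}: G, R.
The greatest among these is R.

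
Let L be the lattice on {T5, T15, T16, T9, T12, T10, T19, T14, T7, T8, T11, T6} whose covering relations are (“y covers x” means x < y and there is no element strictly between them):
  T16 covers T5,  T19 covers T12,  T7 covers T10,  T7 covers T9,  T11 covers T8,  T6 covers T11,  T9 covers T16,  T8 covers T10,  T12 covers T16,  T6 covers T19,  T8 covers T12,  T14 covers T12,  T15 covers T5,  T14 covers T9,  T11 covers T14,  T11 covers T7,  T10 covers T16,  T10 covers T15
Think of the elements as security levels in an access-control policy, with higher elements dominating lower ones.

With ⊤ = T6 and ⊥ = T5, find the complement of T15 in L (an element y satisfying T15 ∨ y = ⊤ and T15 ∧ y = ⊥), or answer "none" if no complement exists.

Need y with T15 ∨ y = T6 and T15 ∧ y = T5.
Checking each element gives: T19.

T19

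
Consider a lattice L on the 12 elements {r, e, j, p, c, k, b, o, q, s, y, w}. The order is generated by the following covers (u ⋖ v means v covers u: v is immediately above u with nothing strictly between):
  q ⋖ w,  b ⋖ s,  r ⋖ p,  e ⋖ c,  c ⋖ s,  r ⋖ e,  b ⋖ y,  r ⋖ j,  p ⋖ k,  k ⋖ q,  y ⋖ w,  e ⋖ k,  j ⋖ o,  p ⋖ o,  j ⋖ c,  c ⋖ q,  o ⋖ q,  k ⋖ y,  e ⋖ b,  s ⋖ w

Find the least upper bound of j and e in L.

Common upper bounds of {j, e}: c, q, s, w.
The least among these is c.

c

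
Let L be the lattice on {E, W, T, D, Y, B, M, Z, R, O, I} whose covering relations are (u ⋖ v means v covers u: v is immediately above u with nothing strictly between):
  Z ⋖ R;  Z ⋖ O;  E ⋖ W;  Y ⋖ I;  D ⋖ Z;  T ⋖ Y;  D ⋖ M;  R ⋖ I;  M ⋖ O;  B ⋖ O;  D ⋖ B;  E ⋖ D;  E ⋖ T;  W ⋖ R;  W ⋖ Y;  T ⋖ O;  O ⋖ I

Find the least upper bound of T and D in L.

Common upper bounds of {T, D}: I, O.
The least among these is O.

O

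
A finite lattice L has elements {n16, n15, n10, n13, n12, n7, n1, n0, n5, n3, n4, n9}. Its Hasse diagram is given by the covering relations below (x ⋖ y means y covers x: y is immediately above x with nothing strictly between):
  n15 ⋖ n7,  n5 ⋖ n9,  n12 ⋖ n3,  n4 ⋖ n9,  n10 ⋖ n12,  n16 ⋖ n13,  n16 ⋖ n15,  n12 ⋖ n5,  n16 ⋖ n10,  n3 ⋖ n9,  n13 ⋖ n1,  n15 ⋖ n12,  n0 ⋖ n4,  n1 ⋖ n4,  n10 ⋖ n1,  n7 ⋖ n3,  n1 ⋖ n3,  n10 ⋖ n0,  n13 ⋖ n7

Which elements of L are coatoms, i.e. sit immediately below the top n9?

The coatoms are exactly the elements covered by n9: n3, n4, n5.

n3, n4, n5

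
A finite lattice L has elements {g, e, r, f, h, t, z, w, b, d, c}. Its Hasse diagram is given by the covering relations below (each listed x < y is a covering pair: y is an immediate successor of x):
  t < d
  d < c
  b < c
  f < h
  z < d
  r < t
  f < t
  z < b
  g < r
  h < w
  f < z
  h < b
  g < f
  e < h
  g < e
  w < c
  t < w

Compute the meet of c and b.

b

Common lower bounds of {c, b}: b, e, f, g, h, z.
The greatest among these is b.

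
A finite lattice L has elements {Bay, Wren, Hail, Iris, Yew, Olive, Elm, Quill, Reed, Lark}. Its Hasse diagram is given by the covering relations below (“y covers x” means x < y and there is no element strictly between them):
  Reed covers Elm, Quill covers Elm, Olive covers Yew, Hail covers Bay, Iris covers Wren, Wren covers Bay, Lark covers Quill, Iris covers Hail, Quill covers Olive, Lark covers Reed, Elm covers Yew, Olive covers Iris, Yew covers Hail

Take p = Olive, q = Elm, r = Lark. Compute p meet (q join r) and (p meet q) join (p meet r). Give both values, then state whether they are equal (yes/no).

q join r = Lark, so p meet (q join r) = Olive meet Lark = Olive.
p meet q = Yew and p meet r = Olive, so (p meet q) join (p meet r) = Yew join Olive = Olive.
Equal: yes.

Olive; Olive; yes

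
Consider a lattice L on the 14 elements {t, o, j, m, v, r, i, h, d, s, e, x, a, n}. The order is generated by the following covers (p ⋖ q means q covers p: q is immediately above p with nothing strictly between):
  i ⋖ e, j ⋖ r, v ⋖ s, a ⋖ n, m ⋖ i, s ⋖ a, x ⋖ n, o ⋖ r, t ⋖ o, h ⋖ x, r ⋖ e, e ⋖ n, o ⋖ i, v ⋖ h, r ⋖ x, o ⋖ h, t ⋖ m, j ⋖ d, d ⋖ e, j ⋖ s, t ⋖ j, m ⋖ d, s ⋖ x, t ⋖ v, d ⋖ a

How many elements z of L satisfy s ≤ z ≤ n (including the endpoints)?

4

The interval [s, n] = {a, n, s, x}, which has 4 elements.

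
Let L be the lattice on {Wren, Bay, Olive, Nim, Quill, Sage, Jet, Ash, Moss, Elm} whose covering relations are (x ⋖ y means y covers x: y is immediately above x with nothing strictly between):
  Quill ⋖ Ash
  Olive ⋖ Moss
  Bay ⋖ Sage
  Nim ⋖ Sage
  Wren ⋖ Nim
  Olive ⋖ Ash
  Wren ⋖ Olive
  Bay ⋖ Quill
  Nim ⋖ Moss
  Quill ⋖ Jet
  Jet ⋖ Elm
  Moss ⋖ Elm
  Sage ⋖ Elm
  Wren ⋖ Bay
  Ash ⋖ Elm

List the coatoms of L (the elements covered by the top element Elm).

Ash, Jet, Moss, Sage

The coatoms are exactly the elements covered by Elm: Ash, Jet, Moss, Sage.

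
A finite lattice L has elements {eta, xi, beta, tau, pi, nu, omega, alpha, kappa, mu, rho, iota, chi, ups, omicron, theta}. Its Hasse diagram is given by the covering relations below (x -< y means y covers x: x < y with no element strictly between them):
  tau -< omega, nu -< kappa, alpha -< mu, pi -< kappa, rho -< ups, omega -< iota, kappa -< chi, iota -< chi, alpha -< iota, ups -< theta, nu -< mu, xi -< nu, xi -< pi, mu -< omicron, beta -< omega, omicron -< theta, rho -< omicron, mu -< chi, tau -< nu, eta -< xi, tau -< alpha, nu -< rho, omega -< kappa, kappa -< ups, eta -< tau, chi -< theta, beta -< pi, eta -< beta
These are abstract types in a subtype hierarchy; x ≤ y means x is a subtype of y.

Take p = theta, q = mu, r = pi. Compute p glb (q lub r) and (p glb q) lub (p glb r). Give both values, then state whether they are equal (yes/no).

chi; chi; yes

q lub r = chi, so p glb (q lub r) = theta glb chi = chi.
p glb q = mu and p glb r = pi, so (p glb q) lub (p glb r) = mu lub pi = chi.
Equal: yes.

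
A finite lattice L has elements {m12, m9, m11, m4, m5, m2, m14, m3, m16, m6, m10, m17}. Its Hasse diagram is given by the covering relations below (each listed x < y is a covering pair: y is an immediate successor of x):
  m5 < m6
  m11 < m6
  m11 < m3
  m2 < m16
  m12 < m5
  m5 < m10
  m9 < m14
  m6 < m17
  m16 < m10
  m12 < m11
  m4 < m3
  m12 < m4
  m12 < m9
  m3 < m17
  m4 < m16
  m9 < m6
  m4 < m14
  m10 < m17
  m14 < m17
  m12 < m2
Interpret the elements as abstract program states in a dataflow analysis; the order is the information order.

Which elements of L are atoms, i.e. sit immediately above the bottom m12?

The atoms are exactly the elements that cover m12: m11, m2, m4, m5, m9.

m11, m2, m4, m5, m9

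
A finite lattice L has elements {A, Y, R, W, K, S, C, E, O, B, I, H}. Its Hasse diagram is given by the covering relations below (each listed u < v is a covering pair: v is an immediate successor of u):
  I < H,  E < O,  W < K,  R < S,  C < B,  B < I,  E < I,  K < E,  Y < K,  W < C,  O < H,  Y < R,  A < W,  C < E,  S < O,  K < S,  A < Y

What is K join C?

Common upper bounds of {K, C}: E, H, I, O.
The least among these is E.

E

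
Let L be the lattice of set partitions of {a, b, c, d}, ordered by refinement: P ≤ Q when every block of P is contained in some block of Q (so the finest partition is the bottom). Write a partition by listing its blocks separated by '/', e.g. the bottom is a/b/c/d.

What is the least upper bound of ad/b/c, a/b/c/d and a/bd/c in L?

abd/c

Common upper bounds of {ad/b/c, a/b/c/d, a/bd/c}: abcd, abd/c.
The least among these is abd/c.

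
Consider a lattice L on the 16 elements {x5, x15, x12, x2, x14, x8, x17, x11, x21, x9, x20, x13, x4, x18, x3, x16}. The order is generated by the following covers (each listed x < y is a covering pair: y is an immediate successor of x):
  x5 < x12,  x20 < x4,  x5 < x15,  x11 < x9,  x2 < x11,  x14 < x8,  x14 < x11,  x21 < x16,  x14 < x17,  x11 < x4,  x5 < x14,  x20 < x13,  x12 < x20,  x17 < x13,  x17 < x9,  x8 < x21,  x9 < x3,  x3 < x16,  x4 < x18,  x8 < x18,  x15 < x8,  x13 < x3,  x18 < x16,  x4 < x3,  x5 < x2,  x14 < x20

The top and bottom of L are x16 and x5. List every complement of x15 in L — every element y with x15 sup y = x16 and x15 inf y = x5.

x13, x17, x3, x9

Need y with x15 ∨ y = x16 and x15 ∧ y = x5.
Checking each element gives: x13, x17, x3, x9.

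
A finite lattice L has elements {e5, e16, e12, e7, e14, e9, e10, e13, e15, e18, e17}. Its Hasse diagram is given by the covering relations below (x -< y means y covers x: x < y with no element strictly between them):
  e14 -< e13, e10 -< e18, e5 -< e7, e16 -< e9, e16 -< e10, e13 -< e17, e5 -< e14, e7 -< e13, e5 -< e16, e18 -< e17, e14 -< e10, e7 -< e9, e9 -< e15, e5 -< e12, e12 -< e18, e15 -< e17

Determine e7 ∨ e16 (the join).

Common upper bounds of {e7, e16}: e15, e17, e9.
The least among these is e9.

e9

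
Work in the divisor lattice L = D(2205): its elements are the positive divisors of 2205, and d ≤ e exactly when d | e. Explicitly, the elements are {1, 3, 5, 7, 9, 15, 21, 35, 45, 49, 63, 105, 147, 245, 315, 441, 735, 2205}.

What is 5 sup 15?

In the divisibility order, the join is the least common multiple: lcm(5, 15) = 15.

15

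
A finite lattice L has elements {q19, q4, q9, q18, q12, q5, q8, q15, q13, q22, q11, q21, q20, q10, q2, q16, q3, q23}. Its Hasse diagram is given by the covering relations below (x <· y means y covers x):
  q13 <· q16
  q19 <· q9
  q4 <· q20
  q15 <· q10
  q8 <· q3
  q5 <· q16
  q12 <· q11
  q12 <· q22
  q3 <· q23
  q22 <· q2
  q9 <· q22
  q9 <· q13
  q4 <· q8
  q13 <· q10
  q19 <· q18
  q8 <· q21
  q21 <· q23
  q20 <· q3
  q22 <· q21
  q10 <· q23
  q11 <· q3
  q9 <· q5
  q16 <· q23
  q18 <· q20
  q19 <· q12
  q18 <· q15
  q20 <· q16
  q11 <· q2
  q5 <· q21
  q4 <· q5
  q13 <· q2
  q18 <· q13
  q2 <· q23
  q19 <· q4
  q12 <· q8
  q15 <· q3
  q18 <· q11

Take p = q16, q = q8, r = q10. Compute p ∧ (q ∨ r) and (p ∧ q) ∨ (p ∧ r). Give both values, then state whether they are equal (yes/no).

q ∨ r = q23, so p ∧ (q ∨ r) = q16 ∧ q23 = q16.
p ∧ q = q4 and p ∧ r = q13, so (p ∧ q) ∨ (p ∧ r) = q4 ∨ q13 = q16.
Equal: yes.

q16; q16; yes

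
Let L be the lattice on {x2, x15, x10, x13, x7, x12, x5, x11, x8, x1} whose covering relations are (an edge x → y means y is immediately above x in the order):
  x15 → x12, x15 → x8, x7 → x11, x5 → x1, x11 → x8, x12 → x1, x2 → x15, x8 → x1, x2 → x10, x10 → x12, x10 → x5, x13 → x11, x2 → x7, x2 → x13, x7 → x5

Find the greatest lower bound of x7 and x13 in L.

Common lower bounds of {x7, x13}: x2.
The greatest among these is x2.

x2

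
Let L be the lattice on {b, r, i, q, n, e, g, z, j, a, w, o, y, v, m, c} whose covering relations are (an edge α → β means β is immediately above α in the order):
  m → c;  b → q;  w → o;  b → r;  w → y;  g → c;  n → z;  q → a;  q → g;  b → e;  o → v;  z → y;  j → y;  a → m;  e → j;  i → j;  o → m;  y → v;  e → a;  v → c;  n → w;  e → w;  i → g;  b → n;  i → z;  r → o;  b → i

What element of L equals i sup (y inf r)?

i

y ∧ r = b
i ∨ b = i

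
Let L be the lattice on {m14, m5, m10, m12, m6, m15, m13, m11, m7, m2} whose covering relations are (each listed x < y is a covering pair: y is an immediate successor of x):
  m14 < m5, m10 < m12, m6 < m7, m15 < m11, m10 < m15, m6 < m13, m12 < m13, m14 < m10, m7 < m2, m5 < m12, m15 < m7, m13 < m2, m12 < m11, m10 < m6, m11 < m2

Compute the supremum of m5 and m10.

Common upper bounds of {m5, m10}: m11, m12, m13, m2.
The least among these is m12.

m12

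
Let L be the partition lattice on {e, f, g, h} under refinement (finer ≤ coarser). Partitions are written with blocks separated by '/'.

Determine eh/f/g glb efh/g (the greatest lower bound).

Common lower bounds of {eh/f/g, efh/g}: e/f/g/h, eh/f/g.
The greatest among these is eh/f/g.

eh/f/g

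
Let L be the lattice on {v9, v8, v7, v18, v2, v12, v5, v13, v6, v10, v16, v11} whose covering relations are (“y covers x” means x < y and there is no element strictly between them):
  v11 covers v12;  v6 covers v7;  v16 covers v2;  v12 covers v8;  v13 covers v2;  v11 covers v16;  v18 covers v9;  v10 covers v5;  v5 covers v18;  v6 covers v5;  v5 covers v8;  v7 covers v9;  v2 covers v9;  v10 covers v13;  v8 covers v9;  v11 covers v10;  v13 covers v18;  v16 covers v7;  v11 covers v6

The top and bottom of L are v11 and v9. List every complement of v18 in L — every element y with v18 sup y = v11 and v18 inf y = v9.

v12, v16

Need y with v18 ∨ y = v11 and v18 ∧ y = v9.
Checking each element gives: v12, v16.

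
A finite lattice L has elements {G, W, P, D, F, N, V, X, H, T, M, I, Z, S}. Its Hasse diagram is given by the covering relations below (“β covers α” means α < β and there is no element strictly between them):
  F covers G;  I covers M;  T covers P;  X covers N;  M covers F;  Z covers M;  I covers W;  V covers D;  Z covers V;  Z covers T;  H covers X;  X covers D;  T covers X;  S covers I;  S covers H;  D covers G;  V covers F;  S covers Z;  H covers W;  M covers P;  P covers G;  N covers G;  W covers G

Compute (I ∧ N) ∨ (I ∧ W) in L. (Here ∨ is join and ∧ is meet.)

W

I ∧ N = G
I ∧ W = W
G ∨ W = W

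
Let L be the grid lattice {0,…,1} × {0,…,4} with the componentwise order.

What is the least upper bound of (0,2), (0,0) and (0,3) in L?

Common upper bounds of {(0,2), (0,0), (0,3)}: (0,3), (0,4), (1,3), (1,4).
The least among these is (0,3).

(0,3)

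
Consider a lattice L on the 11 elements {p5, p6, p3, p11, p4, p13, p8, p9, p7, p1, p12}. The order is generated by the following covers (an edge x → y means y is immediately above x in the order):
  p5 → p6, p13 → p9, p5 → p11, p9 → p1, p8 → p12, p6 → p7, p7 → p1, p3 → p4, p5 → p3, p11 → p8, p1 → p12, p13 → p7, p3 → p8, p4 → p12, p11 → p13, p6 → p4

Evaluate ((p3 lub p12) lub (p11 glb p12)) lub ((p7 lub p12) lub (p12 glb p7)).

p12

p3 ∨ p12 = p12
p11 ∧ p12 = p11
p12 ∨ p11 = p12
p7 ∨ p12 = p12
p12 ∧ p7 = p7
p12 ∨ p7 = p12
p12 ∨ p12 = p12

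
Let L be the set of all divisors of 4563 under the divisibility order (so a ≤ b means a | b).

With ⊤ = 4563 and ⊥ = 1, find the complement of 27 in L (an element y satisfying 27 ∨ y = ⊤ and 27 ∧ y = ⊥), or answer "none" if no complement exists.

Need y with 27 ∨ y = 4563 and 27 ∧ y = 1.
Checking each element gives: 169.

169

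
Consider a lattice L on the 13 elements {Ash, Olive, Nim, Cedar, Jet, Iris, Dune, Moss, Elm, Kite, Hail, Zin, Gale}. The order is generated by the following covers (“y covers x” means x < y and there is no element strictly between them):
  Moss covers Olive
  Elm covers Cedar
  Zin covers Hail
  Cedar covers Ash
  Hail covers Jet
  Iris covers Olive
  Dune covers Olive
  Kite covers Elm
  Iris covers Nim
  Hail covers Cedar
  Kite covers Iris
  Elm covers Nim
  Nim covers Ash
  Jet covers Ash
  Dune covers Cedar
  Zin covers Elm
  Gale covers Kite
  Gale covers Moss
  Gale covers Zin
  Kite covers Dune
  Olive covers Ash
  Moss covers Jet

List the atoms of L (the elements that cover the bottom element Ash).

The atoms are exactly the elements that cover Ash: Cedar, Jet, Nim, Olive.

Cedar, Jet, Nim, Olive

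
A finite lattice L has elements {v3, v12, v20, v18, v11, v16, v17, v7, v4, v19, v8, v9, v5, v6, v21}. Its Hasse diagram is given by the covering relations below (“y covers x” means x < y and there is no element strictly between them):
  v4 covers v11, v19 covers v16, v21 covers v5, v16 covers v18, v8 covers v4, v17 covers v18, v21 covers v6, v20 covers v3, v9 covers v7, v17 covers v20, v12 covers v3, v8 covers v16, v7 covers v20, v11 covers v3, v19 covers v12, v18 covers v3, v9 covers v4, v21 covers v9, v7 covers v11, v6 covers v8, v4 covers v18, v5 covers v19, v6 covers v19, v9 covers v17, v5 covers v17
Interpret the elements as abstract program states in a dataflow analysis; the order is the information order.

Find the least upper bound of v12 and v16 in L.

v19

Common upper bounds of {v12, v16}: v19, v21, v5, v6.
The least among these is v19.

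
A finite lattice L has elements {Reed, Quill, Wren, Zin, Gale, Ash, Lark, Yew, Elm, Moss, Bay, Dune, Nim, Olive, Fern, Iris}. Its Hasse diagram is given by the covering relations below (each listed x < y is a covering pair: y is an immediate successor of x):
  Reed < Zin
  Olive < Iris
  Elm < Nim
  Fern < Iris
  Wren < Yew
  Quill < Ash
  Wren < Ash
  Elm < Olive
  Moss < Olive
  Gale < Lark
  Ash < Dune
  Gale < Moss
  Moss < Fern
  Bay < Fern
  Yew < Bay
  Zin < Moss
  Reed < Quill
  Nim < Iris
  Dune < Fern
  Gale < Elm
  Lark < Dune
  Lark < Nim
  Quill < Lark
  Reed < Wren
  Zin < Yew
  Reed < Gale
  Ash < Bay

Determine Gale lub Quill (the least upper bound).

Common upper bounds of {Gale, Quill}: Dune, Fern, Iris, Lark, Nim.
The least among these is Lark.

Lark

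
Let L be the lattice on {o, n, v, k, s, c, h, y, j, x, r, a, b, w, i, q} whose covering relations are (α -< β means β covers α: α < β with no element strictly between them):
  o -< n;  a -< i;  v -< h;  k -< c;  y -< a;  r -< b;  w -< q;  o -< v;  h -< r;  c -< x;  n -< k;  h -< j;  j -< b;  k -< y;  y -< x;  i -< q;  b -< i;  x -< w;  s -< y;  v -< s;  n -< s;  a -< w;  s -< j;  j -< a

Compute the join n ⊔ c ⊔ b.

q

Common upper bounds of {n, c, b}: q.
The least among these is q.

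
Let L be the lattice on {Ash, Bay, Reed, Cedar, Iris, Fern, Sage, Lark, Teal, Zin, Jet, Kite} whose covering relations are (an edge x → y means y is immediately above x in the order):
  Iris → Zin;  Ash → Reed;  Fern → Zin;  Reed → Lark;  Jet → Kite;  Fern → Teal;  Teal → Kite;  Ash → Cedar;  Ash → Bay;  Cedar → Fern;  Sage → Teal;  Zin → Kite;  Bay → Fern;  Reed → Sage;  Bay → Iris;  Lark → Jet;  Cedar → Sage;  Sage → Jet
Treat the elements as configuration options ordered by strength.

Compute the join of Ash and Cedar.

Common upper bounds of {Ash, Cedar}: Cedar, Fern, Jet, Kite, Sage, Teal, Zin.
The least among these is Cedar.

Cedar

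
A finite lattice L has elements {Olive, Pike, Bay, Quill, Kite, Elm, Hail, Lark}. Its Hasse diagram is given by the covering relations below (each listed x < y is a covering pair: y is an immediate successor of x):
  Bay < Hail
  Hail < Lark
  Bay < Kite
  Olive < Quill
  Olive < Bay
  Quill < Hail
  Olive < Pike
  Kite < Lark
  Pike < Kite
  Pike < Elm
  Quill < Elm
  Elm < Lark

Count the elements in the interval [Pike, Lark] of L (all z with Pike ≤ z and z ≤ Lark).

The interval [Pike, Lark] = {Elm, Kite, Lark, Pike}, which has 4 elements.

4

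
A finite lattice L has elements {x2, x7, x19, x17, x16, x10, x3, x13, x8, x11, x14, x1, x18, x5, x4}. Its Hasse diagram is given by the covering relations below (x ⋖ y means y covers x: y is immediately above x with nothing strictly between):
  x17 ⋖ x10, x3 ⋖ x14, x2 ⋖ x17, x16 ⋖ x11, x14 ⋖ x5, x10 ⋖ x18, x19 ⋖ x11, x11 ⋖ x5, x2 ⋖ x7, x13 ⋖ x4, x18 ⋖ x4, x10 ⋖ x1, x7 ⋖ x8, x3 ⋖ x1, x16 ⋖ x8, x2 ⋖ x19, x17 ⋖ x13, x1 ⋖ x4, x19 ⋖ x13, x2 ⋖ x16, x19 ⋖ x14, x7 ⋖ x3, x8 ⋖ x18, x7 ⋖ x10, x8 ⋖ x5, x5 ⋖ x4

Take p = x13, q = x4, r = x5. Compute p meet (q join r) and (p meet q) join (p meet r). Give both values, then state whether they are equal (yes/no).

x13; x13; yes

q join r = x4, so p meet (q join r) = x13 meet x4 = x13.
p meet q = x13 and p meet r = x19, so (p meet q) join (p meet r) = x13 join x19 = x13.
Equal: yes.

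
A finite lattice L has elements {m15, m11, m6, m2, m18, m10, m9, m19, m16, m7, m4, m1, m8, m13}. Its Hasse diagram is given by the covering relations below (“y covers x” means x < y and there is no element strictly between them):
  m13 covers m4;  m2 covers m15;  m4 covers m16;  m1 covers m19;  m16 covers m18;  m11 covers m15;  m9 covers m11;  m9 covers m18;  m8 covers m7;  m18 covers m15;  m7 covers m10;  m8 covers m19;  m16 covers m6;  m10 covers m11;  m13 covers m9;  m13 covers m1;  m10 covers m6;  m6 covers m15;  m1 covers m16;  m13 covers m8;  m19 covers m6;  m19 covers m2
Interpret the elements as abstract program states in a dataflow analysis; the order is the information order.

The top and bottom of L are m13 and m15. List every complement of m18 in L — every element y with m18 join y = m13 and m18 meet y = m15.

Need y with m18 ∨ y = m13 and m18 ∧ y = m15.
Checking each element gives: m10, m7, m8.

m10, m7, m8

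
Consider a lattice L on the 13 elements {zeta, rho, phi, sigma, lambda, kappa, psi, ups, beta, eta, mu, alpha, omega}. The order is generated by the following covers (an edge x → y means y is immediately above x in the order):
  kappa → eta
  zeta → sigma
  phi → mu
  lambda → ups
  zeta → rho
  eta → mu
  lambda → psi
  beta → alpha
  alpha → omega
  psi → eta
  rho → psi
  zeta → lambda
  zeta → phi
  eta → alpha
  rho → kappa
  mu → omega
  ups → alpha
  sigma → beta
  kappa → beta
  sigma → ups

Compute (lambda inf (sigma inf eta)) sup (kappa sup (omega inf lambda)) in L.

eta

sigma ∧ eta = zeta
lambda ∧ zeta = zeta
omega ∧ lambda = lambda
kappa ∨ lambda = eta
zeta ∨ eta = eta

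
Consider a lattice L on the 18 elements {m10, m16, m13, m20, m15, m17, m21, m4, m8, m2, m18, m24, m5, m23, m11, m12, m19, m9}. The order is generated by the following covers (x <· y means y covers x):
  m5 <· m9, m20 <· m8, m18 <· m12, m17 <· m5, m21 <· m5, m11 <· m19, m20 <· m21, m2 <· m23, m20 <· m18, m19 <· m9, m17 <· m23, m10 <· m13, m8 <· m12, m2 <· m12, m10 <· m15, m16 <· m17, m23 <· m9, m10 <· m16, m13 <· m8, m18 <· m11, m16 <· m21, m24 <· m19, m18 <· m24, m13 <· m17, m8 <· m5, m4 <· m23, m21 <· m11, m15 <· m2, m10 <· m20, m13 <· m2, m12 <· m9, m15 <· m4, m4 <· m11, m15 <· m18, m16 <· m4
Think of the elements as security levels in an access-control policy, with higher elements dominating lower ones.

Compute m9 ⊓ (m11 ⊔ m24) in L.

m19

m11 ∨ m24 = m19
m9 ∧ m19 = m19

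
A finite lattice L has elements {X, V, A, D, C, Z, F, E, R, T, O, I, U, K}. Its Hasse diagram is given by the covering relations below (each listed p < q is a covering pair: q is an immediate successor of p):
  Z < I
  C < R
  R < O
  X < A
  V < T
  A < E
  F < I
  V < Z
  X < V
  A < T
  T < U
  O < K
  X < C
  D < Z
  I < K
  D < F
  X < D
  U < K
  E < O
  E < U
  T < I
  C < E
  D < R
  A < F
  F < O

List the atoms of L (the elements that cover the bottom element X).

The atoms are exactly the elements that cover X: A, C, D, V.

A, C, D, V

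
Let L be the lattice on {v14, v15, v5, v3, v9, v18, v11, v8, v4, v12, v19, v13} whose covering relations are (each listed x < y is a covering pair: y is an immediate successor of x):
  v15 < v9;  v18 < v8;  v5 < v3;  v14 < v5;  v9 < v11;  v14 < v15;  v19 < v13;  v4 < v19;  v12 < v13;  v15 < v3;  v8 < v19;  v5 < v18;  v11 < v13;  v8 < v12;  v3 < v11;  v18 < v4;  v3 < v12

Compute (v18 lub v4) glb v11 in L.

v18 ∨ v4 = v4
v4 ∧ v11 = v5

v5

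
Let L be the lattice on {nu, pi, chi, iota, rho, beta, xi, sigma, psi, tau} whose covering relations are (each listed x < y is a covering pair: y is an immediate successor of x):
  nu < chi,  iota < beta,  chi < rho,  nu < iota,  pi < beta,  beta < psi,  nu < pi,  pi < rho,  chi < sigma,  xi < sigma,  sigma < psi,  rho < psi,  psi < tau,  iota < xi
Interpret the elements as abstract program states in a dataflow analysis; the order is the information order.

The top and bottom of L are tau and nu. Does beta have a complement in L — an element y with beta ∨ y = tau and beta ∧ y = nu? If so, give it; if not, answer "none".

none

For every candidate y, either beta ∨ y ≠ tau or beta ∧ y ≠ nu; no complement exists.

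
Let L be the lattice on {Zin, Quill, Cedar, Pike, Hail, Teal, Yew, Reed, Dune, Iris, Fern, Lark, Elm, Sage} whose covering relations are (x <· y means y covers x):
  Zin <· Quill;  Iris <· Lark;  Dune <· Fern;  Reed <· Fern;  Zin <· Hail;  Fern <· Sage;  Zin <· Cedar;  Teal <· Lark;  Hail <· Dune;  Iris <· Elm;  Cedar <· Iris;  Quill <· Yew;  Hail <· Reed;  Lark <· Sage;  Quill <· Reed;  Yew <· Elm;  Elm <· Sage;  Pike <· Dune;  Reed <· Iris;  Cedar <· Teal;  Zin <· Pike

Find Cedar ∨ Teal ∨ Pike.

Common upper bounds of {Cedar, Teal, Pike}: Sage.
The least among these is Sage.

Sage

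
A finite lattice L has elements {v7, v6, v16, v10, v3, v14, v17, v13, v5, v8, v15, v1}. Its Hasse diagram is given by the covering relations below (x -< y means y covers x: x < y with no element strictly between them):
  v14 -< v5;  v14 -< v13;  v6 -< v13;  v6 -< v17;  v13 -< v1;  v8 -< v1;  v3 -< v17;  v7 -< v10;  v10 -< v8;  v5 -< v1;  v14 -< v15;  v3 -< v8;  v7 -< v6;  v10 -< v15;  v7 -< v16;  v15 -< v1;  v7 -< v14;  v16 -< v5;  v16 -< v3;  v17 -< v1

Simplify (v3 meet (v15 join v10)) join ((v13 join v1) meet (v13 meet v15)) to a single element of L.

v14

v15 ∨ v10 = v15
v3 ∧ v15 = v7
v13 ∨ v1 = v1
v13 ∧ v15 = v14
v1 ∧ v14 = v14
v7 ∨ v14 = v14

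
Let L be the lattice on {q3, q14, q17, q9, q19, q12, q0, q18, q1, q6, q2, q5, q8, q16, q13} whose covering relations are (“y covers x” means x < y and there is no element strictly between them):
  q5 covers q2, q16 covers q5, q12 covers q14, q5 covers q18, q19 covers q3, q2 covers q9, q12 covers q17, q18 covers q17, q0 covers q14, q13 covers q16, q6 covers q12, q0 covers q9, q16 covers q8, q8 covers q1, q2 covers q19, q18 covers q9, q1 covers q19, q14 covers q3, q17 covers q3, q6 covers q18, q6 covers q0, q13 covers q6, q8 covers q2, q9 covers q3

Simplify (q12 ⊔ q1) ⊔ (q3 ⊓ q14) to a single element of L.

q13

q12 ∨ q1 = q13
q3 ∧ q14 = q3
q13 ∨ q3 = q13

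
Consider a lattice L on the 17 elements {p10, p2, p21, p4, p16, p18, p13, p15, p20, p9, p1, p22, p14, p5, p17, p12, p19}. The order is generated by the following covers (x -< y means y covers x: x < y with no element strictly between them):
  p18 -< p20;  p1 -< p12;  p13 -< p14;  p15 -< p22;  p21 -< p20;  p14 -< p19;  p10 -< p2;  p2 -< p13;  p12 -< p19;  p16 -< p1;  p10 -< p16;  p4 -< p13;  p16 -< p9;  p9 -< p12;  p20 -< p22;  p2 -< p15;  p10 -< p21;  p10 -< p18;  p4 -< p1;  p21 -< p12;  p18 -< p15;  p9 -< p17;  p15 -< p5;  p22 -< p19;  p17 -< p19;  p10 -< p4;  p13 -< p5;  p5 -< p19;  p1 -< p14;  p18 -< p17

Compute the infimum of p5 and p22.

p15

Common lower bounds of {p5, p22}: p10, p15, p18, p2.
The greatest among these is p15.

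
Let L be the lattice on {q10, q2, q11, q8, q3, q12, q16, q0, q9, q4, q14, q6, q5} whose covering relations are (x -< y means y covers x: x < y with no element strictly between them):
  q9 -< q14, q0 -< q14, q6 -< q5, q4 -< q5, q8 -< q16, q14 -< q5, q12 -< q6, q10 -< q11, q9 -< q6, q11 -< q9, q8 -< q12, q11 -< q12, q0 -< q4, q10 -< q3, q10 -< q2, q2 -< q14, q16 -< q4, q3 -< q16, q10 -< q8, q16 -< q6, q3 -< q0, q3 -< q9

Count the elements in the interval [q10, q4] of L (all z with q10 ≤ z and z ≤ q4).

6

The interval [q10, q4] = {q0, q10, q16, q3, q4, q8}, which has 6 elements.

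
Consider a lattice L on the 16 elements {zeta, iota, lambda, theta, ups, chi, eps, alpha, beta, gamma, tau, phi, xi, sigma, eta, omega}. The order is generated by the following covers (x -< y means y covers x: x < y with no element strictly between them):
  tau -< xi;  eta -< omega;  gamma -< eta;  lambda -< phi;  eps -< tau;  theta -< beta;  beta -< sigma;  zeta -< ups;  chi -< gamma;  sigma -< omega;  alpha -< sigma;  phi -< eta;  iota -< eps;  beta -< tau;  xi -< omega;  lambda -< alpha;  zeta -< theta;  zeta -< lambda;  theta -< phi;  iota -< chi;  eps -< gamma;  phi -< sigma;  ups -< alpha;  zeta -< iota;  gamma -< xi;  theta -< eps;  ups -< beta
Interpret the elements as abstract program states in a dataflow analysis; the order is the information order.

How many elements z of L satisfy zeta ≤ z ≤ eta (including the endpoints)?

9

The interval [zeta, eta] = {chi, eps, eta, gamma, iota, lambda, phi, theta, zeta}, which has 9 elements.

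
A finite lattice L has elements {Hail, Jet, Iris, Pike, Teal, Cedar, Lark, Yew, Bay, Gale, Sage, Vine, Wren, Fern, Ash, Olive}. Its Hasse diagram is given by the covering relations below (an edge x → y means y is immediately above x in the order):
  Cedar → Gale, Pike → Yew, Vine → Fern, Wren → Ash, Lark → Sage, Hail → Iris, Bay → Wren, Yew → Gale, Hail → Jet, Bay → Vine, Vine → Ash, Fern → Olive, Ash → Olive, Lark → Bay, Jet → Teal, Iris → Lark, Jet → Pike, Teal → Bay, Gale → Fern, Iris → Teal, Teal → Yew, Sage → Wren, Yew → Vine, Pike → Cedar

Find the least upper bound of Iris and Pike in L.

Yew

Common upper bounds of {Iris, Pike}: Ash, Fern, Gale, Olive, Vine, Yew.
The least among these is Yew.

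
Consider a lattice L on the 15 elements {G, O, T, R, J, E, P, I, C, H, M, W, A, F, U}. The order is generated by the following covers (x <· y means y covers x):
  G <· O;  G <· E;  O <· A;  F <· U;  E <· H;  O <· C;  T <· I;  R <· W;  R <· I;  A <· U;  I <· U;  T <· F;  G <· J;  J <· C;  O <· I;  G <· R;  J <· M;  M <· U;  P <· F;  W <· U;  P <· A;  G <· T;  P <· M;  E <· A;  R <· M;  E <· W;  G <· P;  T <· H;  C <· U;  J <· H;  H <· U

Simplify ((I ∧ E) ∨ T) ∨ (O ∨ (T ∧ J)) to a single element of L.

I

I ∧ E = G
G ∨ T = T
T ∧ J = G
O ∨ G = O
T ∨ O = I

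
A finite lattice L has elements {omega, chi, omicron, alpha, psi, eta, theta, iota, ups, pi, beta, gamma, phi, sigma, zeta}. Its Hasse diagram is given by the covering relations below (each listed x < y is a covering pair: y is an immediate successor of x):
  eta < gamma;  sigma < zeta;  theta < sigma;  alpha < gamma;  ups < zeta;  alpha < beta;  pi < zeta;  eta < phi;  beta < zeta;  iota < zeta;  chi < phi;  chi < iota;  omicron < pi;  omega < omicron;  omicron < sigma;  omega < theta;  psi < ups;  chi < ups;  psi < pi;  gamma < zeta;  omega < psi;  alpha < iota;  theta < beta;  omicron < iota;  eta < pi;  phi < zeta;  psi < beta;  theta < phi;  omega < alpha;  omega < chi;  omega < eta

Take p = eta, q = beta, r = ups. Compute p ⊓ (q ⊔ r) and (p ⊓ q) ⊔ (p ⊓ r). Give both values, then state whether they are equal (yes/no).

q ⊔ r = zeta, so p ⊓ (q ⊔ r) = eta ⊓ zeta = eta.
p ⊓ q = omega and p ⊓ r = omega, so (p ⊓ q) ⊔ (p ⊓ r) = omega ⊔ omega = omega.
Equal: no.

eta; omega; no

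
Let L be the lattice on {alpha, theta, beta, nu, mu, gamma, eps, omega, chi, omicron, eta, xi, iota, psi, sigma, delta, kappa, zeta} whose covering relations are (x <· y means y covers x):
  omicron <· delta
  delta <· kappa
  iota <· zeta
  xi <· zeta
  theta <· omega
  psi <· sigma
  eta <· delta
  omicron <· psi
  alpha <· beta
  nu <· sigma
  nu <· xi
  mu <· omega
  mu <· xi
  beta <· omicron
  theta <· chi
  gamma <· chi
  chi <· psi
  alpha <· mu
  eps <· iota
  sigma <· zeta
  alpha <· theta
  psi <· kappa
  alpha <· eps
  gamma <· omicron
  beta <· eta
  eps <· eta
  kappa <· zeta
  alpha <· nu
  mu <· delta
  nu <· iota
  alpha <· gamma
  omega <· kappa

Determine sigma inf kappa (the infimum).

psi

Common lower bounds of {sigma, kappa}: alpha, beta, chi, gamma, omicron, psi, theta.
The greatest among these is psi.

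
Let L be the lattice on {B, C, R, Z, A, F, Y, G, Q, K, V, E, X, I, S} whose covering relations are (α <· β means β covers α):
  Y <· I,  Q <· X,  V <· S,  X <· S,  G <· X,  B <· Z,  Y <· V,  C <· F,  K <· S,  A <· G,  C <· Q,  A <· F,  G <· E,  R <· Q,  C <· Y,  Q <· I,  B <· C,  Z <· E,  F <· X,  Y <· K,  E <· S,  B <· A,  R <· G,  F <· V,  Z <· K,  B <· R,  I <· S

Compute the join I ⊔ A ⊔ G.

Common upper bounds of {I, A, G}: S.
The least among these is S.

S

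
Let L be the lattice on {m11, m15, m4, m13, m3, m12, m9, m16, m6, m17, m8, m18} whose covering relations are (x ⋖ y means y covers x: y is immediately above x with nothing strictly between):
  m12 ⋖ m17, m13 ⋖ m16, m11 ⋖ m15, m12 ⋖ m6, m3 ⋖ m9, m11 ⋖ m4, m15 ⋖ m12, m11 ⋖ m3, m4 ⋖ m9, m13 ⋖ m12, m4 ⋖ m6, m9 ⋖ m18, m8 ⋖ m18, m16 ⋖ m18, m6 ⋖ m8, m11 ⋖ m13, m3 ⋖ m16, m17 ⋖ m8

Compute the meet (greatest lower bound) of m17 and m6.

Common lower bounds of {m17, m6}: m11, m12, m13, m15.
The greatest among these is m12.

m12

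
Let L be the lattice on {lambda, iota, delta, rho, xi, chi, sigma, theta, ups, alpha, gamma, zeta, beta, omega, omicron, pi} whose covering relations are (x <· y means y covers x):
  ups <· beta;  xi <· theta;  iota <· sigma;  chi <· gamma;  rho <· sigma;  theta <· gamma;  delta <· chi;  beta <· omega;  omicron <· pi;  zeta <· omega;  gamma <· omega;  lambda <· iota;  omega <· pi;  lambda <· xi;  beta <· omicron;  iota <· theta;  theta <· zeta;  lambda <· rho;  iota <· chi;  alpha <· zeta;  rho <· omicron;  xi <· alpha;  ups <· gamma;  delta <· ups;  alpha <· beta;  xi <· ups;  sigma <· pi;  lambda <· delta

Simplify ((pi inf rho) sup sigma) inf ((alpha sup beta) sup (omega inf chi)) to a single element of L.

iota

pi ∧ rho = rho
rho ∨ sigma = sigma
alpha ∨ beta = beta
omega ∧ chi = chi
beta ∨ chi = omega
sigma ∧ omega = iota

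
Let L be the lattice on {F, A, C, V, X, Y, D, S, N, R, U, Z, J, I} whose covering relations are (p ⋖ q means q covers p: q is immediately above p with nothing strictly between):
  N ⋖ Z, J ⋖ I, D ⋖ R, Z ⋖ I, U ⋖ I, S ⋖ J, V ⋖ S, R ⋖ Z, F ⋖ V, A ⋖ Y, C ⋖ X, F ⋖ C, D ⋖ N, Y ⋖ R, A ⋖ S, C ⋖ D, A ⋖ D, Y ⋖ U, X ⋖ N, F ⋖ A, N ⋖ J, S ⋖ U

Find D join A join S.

J

Common upper bounds of {D, A, S}: I, J.
The least among these is J.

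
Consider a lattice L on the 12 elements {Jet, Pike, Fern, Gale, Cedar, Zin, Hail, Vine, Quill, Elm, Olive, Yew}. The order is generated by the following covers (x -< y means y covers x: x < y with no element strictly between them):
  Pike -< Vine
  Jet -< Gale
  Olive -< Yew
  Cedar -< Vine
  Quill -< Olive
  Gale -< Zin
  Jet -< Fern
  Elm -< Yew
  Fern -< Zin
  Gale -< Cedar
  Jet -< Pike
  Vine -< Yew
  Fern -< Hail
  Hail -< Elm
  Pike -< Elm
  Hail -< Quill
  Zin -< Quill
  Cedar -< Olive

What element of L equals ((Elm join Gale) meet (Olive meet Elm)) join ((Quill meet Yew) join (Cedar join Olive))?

Elm ∨ Gale = Yew
Olive ∧ Elm = Hail
Yew ∧ Hail = Hail
Quill ∧ Yew = Quill
Cedar ∨ Olive = Olive
Quill ∨ Olive = Olive
Hail ∨ Olive = Olive

Olive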